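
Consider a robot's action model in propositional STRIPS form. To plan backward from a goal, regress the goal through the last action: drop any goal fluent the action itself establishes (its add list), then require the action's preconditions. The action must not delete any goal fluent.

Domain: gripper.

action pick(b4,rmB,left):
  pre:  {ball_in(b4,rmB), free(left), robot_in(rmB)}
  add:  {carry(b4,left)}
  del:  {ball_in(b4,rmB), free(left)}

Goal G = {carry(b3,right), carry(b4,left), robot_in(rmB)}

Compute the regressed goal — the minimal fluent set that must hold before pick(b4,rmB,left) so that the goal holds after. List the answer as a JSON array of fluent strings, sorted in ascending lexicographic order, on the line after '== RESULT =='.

Compute (G \ add) ∪ pre:
  G ∩ del = {}  (empty — regression defined)
  G \ add = {carry(b3,right), carry(b4,left), robot_in(rmB)} \ {carry(b4,left)} = {carry(b3,right), robot_in(rmB)}
  ∪ pre   = {carry(b3,right), robot_in(rmB)} ∪ {ball_in(b4,rmB), free(left), robot_in(rmB)}
          = {ball_in(b4,rmB), carry(b3,right), free(left), robot_in(rmB)}

== RESULT ==
["ball_in(b4,rmB)", "carry(b3,right)", "free(left)", "robot_in(rmB)"]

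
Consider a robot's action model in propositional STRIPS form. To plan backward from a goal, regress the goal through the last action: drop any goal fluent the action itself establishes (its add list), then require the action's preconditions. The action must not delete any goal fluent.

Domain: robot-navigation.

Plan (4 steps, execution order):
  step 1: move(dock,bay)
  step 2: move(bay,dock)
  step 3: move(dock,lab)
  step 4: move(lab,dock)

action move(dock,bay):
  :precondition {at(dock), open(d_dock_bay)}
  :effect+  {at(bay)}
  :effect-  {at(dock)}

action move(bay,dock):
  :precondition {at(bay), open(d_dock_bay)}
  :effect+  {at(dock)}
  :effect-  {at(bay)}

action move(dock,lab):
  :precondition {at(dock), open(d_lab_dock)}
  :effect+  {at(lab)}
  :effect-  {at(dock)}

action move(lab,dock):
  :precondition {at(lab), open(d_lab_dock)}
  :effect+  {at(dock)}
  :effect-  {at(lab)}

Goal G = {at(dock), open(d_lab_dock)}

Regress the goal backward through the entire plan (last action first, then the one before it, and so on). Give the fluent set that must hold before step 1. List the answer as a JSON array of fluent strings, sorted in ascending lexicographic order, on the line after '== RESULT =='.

Regress step by step:
  through step 4 (move(lab,dock)): drop {at(dock)}, keep {open(d_lab_dock)}, require {at(lab), open(d_lab_dock)}
    → {at(lab), open(d_lab_dock)}
  through step 3 (move(dock,lab)): drop {at(lab)}, keep {open(d_lab_dock)}, require {at(dock), open(d_lab_dock)}
    → {at(dock), open(d_lab_dock)}
  through step 2 (move(bay,dock)): drop {at(dock)}, keep {open(d_lab_dock)}, require {at(bay), open(d_dock_bay)}
    → {at(bay), open(d_dock_bay), open(d_lab_dock)}
  through step 1 (move(dock,bay)): drop {at(bay)}, keep {open(d_dock_bay), open(d_lab_dock)}, require {at(dock), open(d_dock_bay)}
    → {at(dock), open(d_dock_bay), open(d_lab_dock)}

== RESULT ==
["at(dock)", "open(d_dock_bay)", "open(d_lab_dock)"]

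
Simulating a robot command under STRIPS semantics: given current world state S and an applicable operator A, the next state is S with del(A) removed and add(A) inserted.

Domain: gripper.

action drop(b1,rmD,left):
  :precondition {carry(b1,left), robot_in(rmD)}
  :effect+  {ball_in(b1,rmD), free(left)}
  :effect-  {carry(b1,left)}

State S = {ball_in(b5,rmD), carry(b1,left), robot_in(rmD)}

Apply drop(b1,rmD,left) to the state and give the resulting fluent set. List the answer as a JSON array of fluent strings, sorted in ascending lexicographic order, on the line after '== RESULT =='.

Compute (S \ del) ∪ add:
  pre ⊆ S: {carry(b1,left), robot_in(rmD)} ⊆ S  — applicable
  S \ del = {ball_in(b5,rmD), robot_in(rmD)}
  ∪ add   = {ball_in(b1,rmD), ball_in(b5,rmD), free(left), robot_in(rmD)}

== RESULT ==
["ball_in(b1,rmD)", "ball_in(b5,rmD)", "free(left)", "robot_in(rmD)"]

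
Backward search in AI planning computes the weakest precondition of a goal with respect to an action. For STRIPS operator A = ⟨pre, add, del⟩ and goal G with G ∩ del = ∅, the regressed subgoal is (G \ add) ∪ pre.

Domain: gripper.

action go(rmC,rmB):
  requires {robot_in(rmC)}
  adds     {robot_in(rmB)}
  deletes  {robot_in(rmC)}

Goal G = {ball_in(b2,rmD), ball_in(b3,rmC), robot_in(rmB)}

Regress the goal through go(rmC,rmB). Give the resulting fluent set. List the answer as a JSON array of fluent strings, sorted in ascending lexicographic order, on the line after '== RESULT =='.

Regress:
  G ∩ del = {}  (empty — regression defined)
  G \ add = {ball_in(b2,rmD), ball_in(b3,rmC), robot_in(rmB)} \ {robot_in(rmB)} = {ball_in(b2,rmD), ball_in(b3,rmC)}
  ∪ pre   = {ball_in(b2,rmD), ball_in(b3,rmC)} ∪ {robot_in(rmC)}
          = {ball_in(b2,rmD), ball_in(b3,rmC), robot_in(rmC)}

== RESULT ==
["ball_in(b2,rmD)", "ball_in(b3,rmC)", "robot_in(rmC)"]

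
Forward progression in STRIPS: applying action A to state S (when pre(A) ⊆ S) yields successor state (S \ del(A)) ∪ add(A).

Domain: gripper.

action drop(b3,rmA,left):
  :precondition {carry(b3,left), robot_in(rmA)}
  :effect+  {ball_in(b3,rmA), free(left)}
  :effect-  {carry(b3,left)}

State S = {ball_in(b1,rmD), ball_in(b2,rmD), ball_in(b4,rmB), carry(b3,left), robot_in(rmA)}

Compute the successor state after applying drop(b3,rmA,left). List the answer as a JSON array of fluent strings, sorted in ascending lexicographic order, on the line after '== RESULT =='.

Compute (S \ del) ∪ add:
  pre ⊆ S: {carry(b3,left), robot_in(rmA)} ⊆ S  — applicable
  S \ del = {ball_in(b1,rmD), ball_in(b2,rmD), ball_in(b4,rmB), robot_in(rmA)}
  ∪ add   = {ball_in(b1,rmD), ball_in(b2,rmD), ball_in(b3,rmA), ball_in(b4,rmB), free(left), robot_in(rmA)}

== RESULT ==
["ball_in(b1,rmD)", "ball_in(b2,rmD)", "ball_in(b3,rmA)", "ball_in(b4,rmB)", "free(left)", "robot_in(rmA)"]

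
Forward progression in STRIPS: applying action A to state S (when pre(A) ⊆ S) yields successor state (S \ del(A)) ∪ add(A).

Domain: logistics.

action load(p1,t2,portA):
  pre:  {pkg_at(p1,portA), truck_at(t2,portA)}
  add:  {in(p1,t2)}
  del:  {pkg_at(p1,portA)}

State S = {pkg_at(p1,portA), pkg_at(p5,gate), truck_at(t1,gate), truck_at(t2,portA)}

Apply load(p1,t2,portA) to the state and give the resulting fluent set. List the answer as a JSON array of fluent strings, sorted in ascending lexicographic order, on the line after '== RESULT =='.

Compute (S \ del) ∪ add:
  pre ⊆ S: {pkg_at(p1,portA), truck_at(t2,portA)} ⊆ S  — applicable
  S \ del = {pkg_at(p5,gate), truck_at(t1,gate), truck_at(t2,portA)}
  ∪ add   = {in(p1,t2), pkg_at(p5,gate), truck_at(t1,gate), truck_at(t2,portA)}

== RESULT ==
["in(p1,t2)", "pkg_at(p5,gate)", "truck_at(t1,gate)", "truck_at(t2,portA)"]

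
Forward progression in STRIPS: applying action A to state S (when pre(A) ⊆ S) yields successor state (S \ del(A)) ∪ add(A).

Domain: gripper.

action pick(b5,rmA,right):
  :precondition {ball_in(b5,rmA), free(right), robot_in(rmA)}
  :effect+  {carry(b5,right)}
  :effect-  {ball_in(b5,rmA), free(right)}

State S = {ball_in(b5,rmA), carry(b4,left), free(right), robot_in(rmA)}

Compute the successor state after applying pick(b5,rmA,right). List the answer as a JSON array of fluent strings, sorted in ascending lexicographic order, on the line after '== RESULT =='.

Progress:
  pre ⊆ S: {ball_in(b5,rmA), free(right), robot_in(rmA)} ⊆ S  — applicable
  S \ del = {carry(b4,left), robot_in(rmA)}
  ∪ add   = {carry(b4,left), carry(b5,right), robot_in(rmA)}

== RESULT ==
["carry(b4,left)", "carry(b5,right)", "robot_in(rmA)"]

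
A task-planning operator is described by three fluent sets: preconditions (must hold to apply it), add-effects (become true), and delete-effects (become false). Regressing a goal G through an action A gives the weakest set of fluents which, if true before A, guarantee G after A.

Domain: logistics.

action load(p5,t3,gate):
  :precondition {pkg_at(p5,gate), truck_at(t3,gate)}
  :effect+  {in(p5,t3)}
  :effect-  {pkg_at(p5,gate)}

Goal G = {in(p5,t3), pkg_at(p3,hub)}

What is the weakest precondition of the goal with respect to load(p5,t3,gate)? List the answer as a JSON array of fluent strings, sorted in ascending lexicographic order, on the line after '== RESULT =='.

Compute (G \ add) ∪ pre:
  G ∩ del = {}  (empty — regression defined)
  G \ add = {in(p5,t3), pkg_at(p3,hub)} \ {in(p5,t3)} = {pkg_at(p3,hub)}
  ∪ pre   = {pkg_at(p3,hub)} ∪ {pkg_at(p5,gate), truck_at(t3,gate)}
          = {pkg_at(p3,hub), pkg_at(p5,gate), truck_at(t3,gate)}

== RESULT ==
["pkg_at(p3,hub)", "pkg_at(p5,gate)", "truck_at(t3,gate)"]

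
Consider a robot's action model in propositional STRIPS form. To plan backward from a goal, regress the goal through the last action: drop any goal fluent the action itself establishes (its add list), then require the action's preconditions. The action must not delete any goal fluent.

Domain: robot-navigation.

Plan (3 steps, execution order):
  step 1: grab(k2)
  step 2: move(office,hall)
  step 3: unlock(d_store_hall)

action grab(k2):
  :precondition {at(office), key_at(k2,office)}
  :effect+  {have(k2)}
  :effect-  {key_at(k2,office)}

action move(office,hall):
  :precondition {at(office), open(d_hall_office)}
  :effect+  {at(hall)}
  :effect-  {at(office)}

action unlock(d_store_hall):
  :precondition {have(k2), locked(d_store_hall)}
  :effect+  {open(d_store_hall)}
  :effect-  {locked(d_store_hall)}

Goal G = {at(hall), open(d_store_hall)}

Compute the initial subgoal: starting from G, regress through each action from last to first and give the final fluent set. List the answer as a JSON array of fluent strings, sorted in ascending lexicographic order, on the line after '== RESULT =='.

Regress step by step:
  through step 3 (unlock(d_store_hall)): drop {open(d_store_hall)}, keep {at(hall)}, require {have(k2), locked(d_store_hall)}
    → {at(hall), have(k2), locked(d_store_hall)}
  through step 2 (move(office,hall)): drop {at(hall)}, keep {have(k2), locked(d_store_hall)}, require {at(office), open(d_hall_office)}
    → {at(office), have(k2), locked(d_store_hall), open(d_hall_office)}
  through step 1 (grab(k2)): drop {have(k2)}, keep {at(office), locked(d_store_hall), open(d_hall_office)}, require {at(office), key_at(k2,office)}
    → {at(office), key_at(k2,office), locked(d_store_hall), open(d_hall_office)}

== RESULT ==
["at(office)", "key_at(k2,office)", "locked(d_store_hall)", "open(d_hall_office)"]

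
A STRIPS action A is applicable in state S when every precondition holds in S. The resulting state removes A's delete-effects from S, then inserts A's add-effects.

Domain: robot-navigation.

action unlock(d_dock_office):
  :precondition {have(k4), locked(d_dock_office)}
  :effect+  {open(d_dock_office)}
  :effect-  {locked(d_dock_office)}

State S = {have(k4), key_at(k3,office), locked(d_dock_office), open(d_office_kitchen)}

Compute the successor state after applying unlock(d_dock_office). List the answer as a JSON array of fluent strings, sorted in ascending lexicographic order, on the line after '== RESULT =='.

Progress:
  pre ⊆ S: {have(k4), locked(d_dock_office)} ⊆ S  — applicable
  S \ del = {have(k4), key_at(k3,office), open(d_office_kitchen)}
  ∪ add   = {have(k4), key_at(k3,office), open(d_dock_office), open(d_office_kitchen)}

== RESULT ==
["have(k4)", "key_at(k3,office)", "open(d_dock_office)", "open(d_office_kitchen)"]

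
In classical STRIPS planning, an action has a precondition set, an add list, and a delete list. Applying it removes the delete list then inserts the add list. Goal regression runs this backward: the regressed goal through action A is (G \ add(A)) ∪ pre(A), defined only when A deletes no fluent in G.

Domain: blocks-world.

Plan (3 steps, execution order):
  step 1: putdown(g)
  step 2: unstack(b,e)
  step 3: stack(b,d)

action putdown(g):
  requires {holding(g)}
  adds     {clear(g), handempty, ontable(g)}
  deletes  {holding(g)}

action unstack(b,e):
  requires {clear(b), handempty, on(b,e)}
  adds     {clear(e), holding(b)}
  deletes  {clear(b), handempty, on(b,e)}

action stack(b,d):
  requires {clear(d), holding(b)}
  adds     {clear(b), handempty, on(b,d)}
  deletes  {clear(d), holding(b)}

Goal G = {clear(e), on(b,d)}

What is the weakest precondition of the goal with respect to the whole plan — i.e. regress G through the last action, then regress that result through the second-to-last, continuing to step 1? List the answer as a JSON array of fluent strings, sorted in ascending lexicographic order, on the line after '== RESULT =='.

Regress step by step:
  through step 3 (stack(b,d)): drop {on(b,d)}, keep {clear(e)}, require {clear(d), holding(b)}
    → {clear(d), clear(e), holding(b)}
  through step 2 (unstack(b,e)): drop {clear(e), holding(b)}, keep {clear(d)}, require {clear(b), handempty, on(b,e)}
    → {clear(b), clear(d), handempty, on(b,e)}
  through step 1 (putdown(g)): drop {handempty}, keep {clear(b), clear(d), on(b,e)}, require {holding(g)}
    → {clear(b), clear(d), holding(g), on(b,e)}

== RESULT ==
["clear(b)", "clear(d)", "holding(g)", "on(b,e)"]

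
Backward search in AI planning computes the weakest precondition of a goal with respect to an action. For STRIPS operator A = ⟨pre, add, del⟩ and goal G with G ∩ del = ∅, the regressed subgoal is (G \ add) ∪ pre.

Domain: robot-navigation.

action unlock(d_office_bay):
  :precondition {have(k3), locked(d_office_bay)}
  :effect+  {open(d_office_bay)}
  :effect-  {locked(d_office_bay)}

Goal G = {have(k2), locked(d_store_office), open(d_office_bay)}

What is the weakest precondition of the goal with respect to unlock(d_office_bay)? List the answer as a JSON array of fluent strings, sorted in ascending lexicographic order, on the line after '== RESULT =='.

Regress:
  G ∩ del = {}  (empty — regression defined)
  G \ add = {have(k2), locked(d_store_office), open(d_office_bay)} \ {open(d_office_bay)} = {have(k2), locked(d_store_office)}
  ∪ pre   = {have(k2), locked(d_store_office)} ∪ {have(k3), locked(d_office_bay)}
          = {have(k2), have(k3), locked(d_office_bay), locked(d_store_office)}

== RESULT ==
["have(k2)", "have(k3)", "locked(d_office_bay)", "locked(d_store_office)"]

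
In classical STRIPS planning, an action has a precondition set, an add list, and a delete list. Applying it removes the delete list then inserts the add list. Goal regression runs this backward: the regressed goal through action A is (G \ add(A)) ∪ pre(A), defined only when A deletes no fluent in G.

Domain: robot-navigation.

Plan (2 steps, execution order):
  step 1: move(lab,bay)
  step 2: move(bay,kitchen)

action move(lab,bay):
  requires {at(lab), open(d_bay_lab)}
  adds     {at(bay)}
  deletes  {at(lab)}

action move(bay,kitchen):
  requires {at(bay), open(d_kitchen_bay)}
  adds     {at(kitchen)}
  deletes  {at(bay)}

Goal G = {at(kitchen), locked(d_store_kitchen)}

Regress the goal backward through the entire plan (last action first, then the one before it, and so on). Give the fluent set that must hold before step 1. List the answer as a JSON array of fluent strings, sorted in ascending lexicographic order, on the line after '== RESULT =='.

Regress step by step:
  through step 2 (move(bay,kitchen)): drop {at(kitchen)}, keep {locked(d_store_kitchen)}, require {at(bay), open(d_kitchen_bay)}
    → {at(bay), locked(d_store_kitchen), open(d_kitchen_bay)}
  through step 1 (move(lab,bay)): drop {at(bay)}, keep {locked(d_store_kitchen), open(d_kitchen_bay)}, require {at(lab), open(d_bay_lab)}
    → {at(lab), locked(d_store_kitchen), open(d_bay_lab), open(d_kitchen_bay)}

== RESULT ==
["at(lab)", "locked(d_store_kitchen)", "open(d_bay_lab)", "open(d_kitchen_bay)"]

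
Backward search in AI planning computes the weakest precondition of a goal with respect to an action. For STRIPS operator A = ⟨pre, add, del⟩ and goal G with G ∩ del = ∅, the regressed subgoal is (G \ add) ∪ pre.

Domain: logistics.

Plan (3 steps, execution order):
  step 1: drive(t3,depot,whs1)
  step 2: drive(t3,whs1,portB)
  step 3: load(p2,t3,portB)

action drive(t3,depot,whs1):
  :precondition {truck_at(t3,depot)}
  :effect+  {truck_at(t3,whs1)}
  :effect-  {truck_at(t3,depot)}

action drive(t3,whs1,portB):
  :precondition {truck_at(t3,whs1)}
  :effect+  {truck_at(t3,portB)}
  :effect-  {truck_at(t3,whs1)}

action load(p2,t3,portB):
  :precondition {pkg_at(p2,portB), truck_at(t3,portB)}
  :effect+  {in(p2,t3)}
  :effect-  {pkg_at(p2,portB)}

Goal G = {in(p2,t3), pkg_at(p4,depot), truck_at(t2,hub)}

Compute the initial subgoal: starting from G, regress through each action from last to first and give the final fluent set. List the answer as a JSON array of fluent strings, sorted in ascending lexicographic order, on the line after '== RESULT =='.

Regress step by step:
  through step 3 (load(p2,t3,portB)): drop {in(p2,t3)}, keep {pkg_at(p4,depot), truck_at(t2,hub)}, require {pkg_at(p2,portB), truck_at(t3,portB)}
    → {pkg_at(p2,portB), pkg_at(p4,depot), truck_at(t2,hub), truck_at(t3,portB)}
  through step 2 (drive(t3,whs1,portB)): drop {truck_at(t3,portB)}, keep {pkg_at(p2,portB), pkg_at(p4,depot), truck_at(t2,hub)}, require {truck_at(t3,whs1)}
    → {pkg_at(p2,portB), pkg_at(p4,depot), truck_at(t2,hub), truck_at(t3,whs1)}
  through step 1 (drive(t3,depot,whs1)): drop {truck_at(t3,whs1)}, keep {pkg_at(p2,portB), pkg_at(p4,depot), truck_at(t2,hub)}, require {truck_at(t3,depot)}
    → {pkg_at(p2,portB), pkg_at(p4,depot), truck_at(t2,hub), truck_at(t3,depot)}

== RESULT ==
["pkg_at(p2,portB)", "pkg_at(p4,depot)", "truck_at(t2,hub)", "truck_at(t3,depot)"]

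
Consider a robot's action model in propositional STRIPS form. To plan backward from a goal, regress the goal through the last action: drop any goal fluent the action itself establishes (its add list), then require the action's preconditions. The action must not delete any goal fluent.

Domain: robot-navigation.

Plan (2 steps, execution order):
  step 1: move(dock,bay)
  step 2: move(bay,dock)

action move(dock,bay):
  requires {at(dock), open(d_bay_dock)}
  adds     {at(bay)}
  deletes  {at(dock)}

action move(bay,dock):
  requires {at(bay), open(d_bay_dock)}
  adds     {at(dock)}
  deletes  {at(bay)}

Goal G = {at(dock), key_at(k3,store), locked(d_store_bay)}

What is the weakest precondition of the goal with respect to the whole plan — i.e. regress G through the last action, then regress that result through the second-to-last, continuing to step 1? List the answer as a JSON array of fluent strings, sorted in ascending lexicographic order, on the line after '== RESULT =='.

Regress step by step:
  through step 2 (move(bay,dock)): drop {at(dock)}, keep {key_at(k3,store), locked(d_store_bay)}, require {at(bay), open(d_bay_dock)}
    → {at(bay), key_at(k3,store), locked(d_store_bay), open(d_bay_dock)}
  through step 1 (move(dock,bay)): drop {at(bay)}, keep {key_at(k3,store), locked(d_store_bay), open(d_bay_dock)}, require {at(dock), open(d_bay_dock)}
    → {at(dock), key_at(k3,store), locked(d_store_bay), open(d_bay_dock)}

== RESULT ==
["at(dock)", "key_at(k3,store)", "locked(d_store_bay)", "open(d_bay_dock)"]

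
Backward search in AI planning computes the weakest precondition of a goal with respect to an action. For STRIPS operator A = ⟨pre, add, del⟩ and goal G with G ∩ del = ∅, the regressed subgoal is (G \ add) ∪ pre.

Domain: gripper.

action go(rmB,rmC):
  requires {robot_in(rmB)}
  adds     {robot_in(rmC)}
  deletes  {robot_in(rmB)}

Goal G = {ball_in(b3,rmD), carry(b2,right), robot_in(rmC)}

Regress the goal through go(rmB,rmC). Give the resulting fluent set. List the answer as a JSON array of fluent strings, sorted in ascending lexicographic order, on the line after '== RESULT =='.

Compute (G \ add) ∪ pre:
  G ∩ del = {}  (empty — regression defined)
  G \ add = {ball_in(b3,rmD), carry(b2,right), robot_in(rmC)} \ {robot_in(rmC)} = {ball_in(b3,rmD), carry(b2,right)}
  ∪ pre   = {ball_in(b3,rmD), carry(b2,right)} ∪ {robot_in(rmB)}
          = {ball_in(b3,rmD), carry(b2,right), robot_in(rmB)}

== RESULT ==
["ball_in(b3,rmD)", "carry(b2,right)", "robot_in(rmB)"]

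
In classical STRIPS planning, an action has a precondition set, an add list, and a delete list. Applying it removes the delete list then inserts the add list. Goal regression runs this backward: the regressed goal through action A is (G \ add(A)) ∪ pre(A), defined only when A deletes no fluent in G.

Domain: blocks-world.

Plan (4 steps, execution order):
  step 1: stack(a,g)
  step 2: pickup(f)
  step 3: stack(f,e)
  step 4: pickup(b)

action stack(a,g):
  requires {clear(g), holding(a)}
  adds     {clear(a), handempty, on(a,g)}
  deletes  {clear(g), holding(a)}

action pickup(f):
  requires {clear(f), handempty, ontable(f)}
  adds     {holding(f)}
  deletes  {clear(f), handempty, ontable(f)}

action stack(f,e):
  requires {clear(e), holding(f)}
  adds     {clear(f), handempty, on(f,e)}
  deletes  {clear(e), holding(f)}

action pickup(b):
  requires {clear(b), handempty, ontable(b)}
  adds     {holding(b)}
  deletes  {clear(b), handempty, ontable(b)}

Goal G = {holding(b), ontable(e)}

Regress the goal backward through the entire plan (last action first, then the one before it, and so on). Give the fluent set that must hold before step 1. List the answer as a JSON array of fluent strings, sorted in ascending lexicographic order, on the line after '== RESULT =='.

Work backward from the goal:
  through step 4 (pickup(b)): drop {holding(b)}, keep {ontable(e)}, require {clear(b), handempty, ontable(b)}
    → {clear(b), handempty, ontable(b), ontable(e)}
  through step 3 (stack(f,e)): drop {handempty}, keep {clear(b), ontable(b), ontable(e)}, require {clear(e), holding(f)}
    → {clear(b), clear(e), holding(f), ontable(b), ontable(e)}
  through step 2 (pickup(f)): drop {holding(f)}, keep {clear(b), clear(e), ontable(b), ontable(e)}, require {clear(f), handempty, ontable(f)}
    → {clear(b), clear(e), clear(f), handempty, ontable(b), ontable(e), ontable(f)}
  through step 1 (stack(a,g)): drop {handempty}, keep {clear(b), clear(e), clear(f), ontable(b), ontable(e), ontable(f)}, require {clear(g), holding(a)}
    → {clear(b), clear(e), clear(f), clear(g), holding(a), ontable(b), ontable(e), ontable(f)}

== RESULT ==
["clear(b)", "clear(e)", "clear(f)", "clear(g)", "holding(a)", "ontable(b)", "ontable(e)", "ontable(f)"]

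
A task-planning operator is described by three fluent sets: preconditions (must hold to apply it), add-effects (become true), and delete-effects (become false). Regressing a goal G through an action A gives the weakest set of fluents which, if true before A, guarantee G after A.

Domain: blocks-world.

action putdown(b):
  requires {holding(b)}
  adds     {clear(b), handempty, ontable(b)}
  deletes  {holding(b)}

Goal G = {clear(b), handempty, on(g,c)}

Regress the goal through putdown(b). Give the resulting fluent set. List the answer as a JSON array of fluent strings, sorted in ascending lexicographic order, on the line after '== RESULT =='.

Compute (G \ add) ∪ pre:
  G ∩ del = {}  (empty — regression defined)
  G \ add = {clear(b), handempty, on(g,c)} \ {clear(b), handempty, ontable(b)} = {on(g,c)}
  ∪ pre   = {on(g,c)} ∪ {holding(b)}
          = {holding(b), on(g,c)}

== RESULT ==
["holding(b)", "on(g,c)"]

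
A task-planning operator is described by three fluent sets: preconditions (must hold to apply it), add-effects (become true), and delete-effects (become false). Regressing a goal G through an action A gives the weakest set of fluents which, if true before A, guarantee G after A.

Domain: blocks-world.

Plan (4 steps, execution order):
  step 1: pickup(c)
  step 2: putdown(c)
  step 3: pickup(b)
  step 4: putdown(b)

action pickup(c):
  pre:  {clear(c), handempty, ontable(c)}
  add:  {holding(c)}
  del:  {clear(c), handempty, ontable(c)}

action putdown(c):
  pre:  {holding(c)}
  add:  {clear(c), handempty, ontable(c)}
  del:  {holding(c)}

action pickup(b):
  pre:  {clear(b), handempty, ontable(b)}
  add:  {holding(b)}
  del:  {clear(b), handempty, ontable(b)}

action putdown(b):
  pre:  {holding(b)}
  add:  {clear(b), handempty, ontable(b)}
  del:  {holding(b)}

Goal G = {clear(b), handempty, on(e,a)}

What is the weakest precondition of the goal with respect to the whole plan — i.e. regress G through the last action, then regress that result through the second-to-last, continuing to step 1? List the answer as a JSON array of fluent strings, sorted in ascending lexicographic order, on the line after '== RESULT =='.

Work backward from the goal:
  through step 4 (putdown(b)): drop {clear(b), handempty}, keep {on(e,a)}, require {holding(b)}
    → {holding(b), on(e,a)}
  through step 3 (pickup(b)): drop {holding(b)}, keep {on(e,a)}, require {clear(b), handempty, ontable(b)}
    → {clear(b), handempty, on(e,a), ontable(b)}
  through step 2 (putdown(c)): drop {handempty}, keep {clear(b), on(e,a), ontable(b)}, require {holding(c)}
    → {clear(b), holding(c), on(e,a), ontable(b)}
  through step 1 (pickup(c)): drop {holding(c)}, keep {clear(b), on(e,a), ontable(b)}, require {clear(c), handempty, ontable(c)}
    → {clear(b), clear(c), handempty, on(e,a), ontable(b), ontable(c)}

== RESULT ==
["clear(b)", "clear(c)", "handempty", "on(e,a)", "ontable(b)", "ontable(c)"]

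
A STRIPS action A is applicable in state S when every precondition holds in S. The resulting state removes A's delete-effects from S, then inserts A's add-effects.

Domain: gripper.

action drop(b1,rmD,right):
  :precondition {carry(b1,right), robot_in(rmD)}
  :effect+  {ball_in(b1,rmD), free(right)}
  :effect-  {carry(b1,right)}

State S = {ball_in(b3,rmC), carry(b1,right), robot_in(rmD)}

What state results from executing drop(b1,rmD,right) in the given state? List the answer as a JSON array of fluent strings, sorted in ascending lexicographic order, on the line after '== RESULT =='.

Progress:
  pre ⊆ S: {carry(b1,right), robot_in(rmD)} ⊆ S  — applicable
  S \ del = {ball_in(b3,rmC), robot_in(rmD)}
  ∪ add   = {ball_in(b1,rmD), ball_in(b3,rmC), free(right), robot_in(rmD)}

== RESULT ==
["ball_in(b1,rmD)", "ball_in(b3,rmC)", "free(right)", "robot_in(rmD)"]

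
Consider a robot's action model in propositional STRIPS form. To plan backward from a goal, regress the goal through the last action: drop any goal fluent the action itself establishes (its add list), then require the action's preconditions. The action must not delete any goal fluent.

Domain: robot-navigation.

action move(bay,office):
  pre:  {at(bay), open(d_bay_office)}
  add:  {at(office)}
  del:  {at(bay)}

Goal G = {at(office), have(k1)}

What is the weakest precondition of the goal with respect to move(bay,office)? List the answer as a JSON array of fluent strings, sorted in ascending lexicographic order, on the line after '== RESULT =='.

Regress:
  G ∩ del = {}  (empty — regression defined)
  G \ add = {at(office), have(k1)} \ {at(office)} = {have(k1)}
  ∪ pre   = {have(k1)} ∪ {at(bay), open(d_bay_office)}
          = {at(bay), have(k1), open(d_bay_office)}

== RESULT ==
["at(bay)", "have(k1)", "open(d_bay_office)"]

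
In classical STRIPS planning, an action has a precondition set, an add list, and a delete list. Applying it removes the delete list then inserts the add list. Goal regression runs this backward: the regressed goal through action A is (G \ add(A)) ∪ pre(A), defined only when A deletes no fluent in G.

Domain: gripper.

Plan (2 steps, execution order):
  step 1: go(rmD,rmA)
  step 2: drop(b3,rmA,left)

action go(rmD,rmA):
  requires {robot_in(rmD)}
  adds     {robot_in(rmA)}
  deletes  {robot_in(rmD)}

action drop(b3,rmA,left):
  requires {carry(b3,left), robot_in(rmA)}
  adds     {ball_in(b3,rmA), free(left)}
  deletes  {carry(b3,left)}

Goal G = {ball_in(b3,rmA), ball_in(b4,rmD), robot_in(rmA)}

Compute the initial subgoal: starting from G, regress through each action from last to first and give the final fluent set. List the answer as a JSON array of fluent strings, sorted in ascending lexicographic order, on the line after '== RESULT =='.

Regress step by step:
  through step 2 (drop(b3,rmA,left)): drop {ball_in(b3,rmA)}, keep {ball_in(b4,rmD), robot_in(rmA)}, require {carry(b3,left), robot_in(rmA)}
    → {ball_in(b4,rmD), carry(b3,left), robot_in(rmA)}
  through step 1 (go(rmD,rmA)): drop {robot_in(rmA)}, keep {ball_in(b4,rmD), carry(b3,left)}, require {robot_in(rmD)}
    → {ball_in(b4,rmD), carry(b3,left), robot_in(rmD)}

== RESULT ==
["ball_in(b4,rmD)", "carry(b3,left)", "robot_in(rmD)"]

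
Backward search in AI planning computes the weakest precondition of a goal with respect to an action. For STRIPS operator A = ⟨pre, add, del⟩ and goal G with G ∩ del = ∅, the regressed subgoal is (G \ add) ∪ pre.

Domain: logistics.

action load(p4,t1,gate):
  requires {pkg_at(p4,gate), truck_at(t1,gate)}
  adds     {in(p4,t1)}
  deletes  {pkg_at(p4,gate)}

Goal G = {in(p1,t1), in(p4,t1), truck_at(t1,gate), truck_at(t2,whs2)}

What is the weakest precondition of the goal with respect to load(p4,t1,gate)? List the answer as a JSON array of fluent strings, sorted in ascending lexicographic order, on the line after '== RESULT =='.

Compute (G \ add) ∪ pre:
  G ∩ del = {}  (empty — regression defined)
  G \ add = {in(p1,t1), in(p4,t1), truck_at(t1,gate), truck_at(t2,whs2)} \ {in(p4,t1)} = {in(p1,t1), truck_at(t1,gate), truck_at(t2,whs2)}
  ∪ pre   = {in(p1,t1), truck_at(t1,gate), truck_at(t2,whs2)} ∪ {pkg_at(p4,gate), truck_at(t1,gate)}
          = {in(p1,t1), pkg_at(p4,gate), truck_at(t1,gate), truck_at(t2,whs2)}

== RESULT ==
["in(p1,t1)", "pkg_at(p4,gate)", "truck_at(t1,gate)", "truck_at(t2,whs2)"]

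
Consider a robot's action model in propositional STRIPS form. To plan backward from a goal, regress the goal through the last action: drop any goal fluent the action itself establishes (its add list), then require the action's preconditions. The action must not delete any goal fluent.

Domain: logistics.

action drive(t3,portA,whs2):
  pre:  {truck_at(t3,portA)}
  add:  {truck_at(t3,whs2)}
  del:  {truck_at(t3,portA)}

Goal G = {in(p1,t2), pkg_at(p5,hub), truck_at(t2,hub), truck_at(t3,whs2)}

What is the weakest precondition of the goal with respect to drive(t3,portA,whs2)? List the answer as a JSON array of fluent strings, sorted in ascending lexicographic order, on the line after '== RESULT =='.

Regress:
  G ∩ del = {}  (empty — regression defined)
  G \ add = {in(p1,t2), pkg_at(p5,hub), truck_at(t2,hub), truck_at(t3,whs2)} \ {truck_at(t3,whs2)} = {in(p1,t2), pkg_at(p5,hub), truck_at(t2,hub)}
  ∪ pre   = {in(p1,t2), pkg_at(p5,hub), truck_at(t2,hub)} ∪ {truck_at(t3,portA)}
          = {in(p1,t2), pkg_at(p5,hub), truck_at(t2,hub), truck_at(t3,portA)}

== RESULT ==
["in(p1,t2)", "pkg_at(p5,hub)", "truck_at(t2,hub)", "truck_at(t3,portA)"]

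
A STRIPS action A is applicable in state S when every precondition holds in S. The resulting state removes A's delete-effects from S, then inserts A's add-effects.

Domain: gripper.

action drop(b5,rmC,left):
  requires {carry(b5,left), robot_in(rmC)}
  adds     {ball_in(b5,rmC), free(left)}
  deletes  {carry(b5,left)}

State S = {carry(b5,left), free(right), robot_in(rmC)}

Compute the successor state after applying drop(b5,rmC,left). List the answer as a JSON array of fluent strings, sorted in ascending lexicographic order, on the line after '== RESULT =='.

Progress:
  pre ⊆ S: {carry(b5,left), robot_in(rmC)} ⊆ S  — applicable
  S \ del = {free(right), robot_in(rmC)}
  ∪ add   = {ball_in(b5,rmC), free(left), free(right), robot_in(rmC)}

== RESULT ==
["ball_in(b5,rmC)", "free(left)", "free(right)", "robot_in(rmC)"]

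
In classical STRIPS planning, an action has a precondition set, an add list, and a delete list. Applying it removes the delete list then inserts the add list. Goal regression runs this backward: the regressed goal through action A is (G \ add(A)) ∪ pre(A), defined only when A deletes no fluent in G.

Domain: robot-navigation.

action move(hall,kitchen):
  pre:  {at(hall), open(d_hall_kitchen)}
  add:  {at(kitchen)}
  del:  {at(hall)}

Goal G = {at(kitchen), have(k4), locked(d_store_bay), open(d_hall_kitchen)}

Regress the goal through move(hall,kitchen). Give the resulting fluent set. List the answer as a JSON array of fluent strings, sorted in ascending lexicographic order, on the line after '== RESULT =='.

Compute (G \ add) ∪ pre:
  G ∩ del = {}  (empty — regression defined)
  G \ add = {at(kitchen), have(k4), locked(d_store_bay), open(d_hall_kitchen)} \ {at(kitchen)} = {have(k4), locked(d_store_bay), open(d_hall_kitchen)}
  ∪ pre   = {have(k4), locked(d_store_bay), open(d_hall_kitchen)} ∪ {at(hall), open(d_hall_kitchen)}
          = {at(hall), have(k4), locked(d_store_bay), open(d_hall_kitchen)}

== RESULT ==
["at(hall)", "have(k4)", "locked(d_store_bay)", "open(d_hall_kitchen)"]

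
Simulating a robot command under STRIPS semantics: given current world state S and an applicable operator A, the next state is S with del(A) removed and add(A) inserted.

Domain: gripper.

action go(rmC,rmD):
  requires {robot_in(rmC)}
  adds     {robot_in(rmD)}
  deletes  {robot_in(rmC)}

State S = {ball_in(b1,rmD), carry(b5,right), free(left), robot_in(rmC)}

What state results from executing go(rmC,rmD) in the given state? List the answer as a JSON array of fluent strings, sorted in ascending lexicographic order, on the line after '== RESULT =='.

Compute (S \ del) ∪ add:
  pre ⊆ S: {robot_in(rmC)} ⊆ S  — applicable
  S \ del = {ball_in(b1,rmD), carry(b5,right), free(left)}
  ∪ add   = {ball_in(b1,rmD), carry(b5,right), free(left), robot_in(rmD)}

== RESULT ==
["ball_in(b1,rmD)", "carry(b5,right)", "free(left)", "robot_in(rmD)"]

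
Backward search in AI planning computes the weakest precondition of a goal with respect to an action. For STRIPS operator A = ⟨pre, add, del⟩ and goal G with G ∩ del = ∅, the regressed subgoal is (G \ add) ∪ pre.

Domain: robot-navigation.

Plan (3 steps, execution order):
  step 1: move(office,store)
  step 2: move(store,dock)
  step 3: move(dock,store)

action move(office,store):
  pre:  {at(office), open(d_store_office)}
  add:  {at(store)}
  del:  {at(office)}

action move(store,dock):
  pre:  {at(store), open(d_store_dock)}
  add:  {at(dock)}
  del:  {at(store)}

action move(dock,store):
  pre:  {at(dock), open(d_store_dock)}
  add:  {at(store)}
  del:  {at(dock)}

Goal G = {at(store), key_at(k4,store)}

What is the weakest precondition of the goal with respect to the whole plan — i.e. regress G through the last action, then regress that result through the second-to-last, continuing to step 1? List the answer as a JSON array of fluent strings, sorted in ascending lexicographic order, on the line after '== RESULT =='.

Work backward from the goal:
  through step 3 (move(dock,store)): drop {at(store)}, keep {key_at(k4,store)}, require {at(dock), open(d_store_dock)}
    → {at(dock), key_at(k4,store), open(d_store_dock)}
  through step 2 (move(store,dock)): drop {at(dock)}, keep {key_at(k4,store), open(d_store_dock)}, require {at(store), open(d_store_dock)}
    → {at(store), key_at(k4,store), open(d_store_dock)}
  through step 1 (move(office,store)): drop {at(store)}, keep {key_at(k4,store), open(d_store_dock)}, require {at(office), open(d_store_office)}
    → {at(office), key_at(k4,store), open(d_store_dock), open(d_store_office)}

== RESULT ==
["at(office)", "key_at(k4,store)", "open(d_store_dock)", "open(d_store_office)"]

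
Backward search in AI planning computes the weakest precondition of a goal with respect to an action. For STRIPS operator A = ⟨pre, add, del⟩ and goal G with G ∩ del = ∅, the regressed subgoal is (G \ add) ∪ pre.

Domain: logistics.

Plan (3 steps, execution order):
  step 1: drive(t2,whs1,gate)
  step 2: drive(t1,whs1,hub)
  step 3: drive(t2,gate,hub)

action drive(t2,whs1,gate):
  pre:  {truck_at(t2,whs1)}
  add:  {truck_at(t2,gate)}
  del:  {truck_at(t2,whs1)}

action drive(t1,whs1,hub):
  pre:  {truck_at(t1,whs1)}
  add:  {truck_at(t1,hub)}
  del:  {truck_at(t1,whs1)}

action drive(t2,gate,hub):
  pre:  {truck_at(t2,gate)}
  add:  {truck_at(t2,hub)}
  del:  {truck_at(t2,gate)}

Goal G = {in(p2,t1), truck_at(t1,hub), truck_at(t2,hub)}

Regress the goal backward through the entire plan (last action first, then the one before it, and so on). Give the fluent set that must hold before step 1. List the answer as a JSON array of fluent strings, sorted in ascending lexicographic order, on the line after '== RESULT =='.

Work backward from the goal:
  through step 3 (drive(t2,gate,hub)): drop {truck_at(t2,hub)}, keep {in(p2,t1), truck_at(t1,hub)}, require {truck_at(t2,gate)}
    → {in(p2,t1), truck_at(t1,hub), truck_at(t2,gate)}
  through step 2 (drive(t1,whs1,hub)): drop {truck_at(t1,hub)}, keep {in(p2,t1), truck_at(t2,gate)}, require {truck_at(t1,whs1)}
    → {in(p2,t1), truck_at(t1,whs1), truck_at(t2,gate)}
  through step 1 (drive(t2,whs1,gate)): drop {truck_at(t2,gate)}, keep {in(p2,t1), truck_at(t1,whs1)}, require {truck_at(t2,whs1)}
    → {in(p2,t1), truck_at(t1,whs1), truck_at(t2,whs1)}

== RESULT ==
["in(p2,t1)", "truck_at(t1,whs1)", "truck_at(t2,whs1)"]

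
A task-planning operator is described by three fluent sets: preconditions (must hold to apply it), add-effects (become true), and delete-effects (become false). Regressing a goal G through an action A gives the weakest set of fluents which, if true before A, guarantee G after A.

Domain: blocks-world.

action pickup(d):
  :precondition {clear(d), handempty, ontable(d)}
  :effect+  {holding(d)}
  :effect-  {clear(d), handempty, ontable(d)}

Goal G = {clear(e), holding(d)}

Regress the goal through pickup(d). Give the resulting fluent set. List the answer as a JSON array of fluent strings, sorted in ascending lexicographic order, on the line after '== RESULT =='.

Regress:
  G ∩ del = {}  (empty — regression defined)
  G \ add = {clear(e), holding(d)} \ {holding(d)} = {clear(e)}
  ∪ pre   = {clear(e)} ∪ {clear(d), handempty, ontable(d)}
          = {clear(d), clear(e), handempty, ontable(d)}

== RESULT ==
["clear(d)", "clear(e)", "handempty", "ontable(d)"]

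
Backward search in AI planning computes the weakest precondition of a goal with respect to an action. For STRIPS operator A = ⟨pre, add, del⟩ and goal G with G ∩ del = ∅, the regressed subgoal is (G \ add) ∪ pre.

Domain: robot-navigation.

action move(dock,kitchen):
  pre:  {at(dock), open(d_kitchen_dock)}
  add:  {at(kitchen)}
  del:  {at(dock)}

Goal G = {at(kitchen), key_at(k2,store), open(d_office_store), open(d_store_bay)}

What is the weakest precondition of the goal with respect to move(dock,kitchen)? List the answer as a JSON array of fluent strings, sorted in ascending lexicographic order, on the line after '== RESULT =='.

Compute (G \ add) ∪ pre:
  G ∩ del = {}  (empty — regression defined)
  G \ add = {at(kitchen), key_at(k2,store), open(d_office_store), open(d_store_bay)} \ {at(kitchen)} = {key_at(k2,store), open(d_office_store), open(d_store_bay)}
  ∪ pre   = {key_at(k2,store), open(d_office_store), open(d_store_bay)} ∪ {at(dock), open(d_kitchen_dock)}
          = {at(dock), key_at(k2,store), open(d_kitchen_dock), open(d_office_store), open(d_store_bay)}

== RESULT ==
["at(dock)", "key_at(k2,store)", "open(d_kitchen_dock)", "open(d_office_store)", "open(d_store_bay)"]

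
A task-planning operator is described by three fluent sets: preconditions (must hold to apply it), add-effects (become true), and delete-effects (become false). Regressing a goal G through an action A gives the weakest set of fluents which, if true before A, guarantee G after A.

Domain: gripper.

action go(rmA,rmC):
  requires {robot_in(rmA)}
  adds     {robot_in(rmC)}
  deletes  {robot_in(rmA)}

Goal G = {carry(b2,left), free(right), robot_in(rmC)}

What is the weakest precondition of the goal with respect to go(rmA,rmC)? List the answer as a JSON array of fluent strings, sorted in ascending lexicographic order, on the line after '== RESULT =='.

Regress:
  G ∩ del = {}  (empty — regression defined)
  G \ add = {carry(b2,left), free(right), robot_in(rmC)} \ {robot_in(rmC)} = {carry(b2,left), free(right)}
  ∪ pre   = {carry(b2,left), free(right)} ∪ {robot_in(rmA)}
          = {carry(b2,left), free(right), robot_in(rmA)}

== RESULT ==
["carry(b2,left)", "free(right)", "robot_in(rmA)"]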